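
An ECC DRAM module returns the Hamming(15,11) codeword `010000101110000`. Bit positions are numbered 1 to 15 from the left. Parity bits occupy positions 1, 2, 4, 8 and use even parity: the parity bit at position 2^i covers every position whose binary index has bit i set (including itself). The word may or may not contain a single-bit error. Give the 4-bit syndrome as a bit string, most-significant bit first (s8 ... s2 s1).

s1: b1⊕b3⊕b5⊕b7⊕b9⊕b11⊕b13⊕b15 = 0⊕0⊕0⊕1⊕1⊕1⊕0⊕0 = 1
s2: b2⊕b3⊕b6⊕b7⊕b10⊕b11⊕b14⊕b15 = 1⊕0⊕0⊕1⊕1⊕1⊕0⊕0 = 0
s4: b4⊕b5⊕b6⊕b7⊕b12⊕b13⊕b14⊕b15 = 0⊕0⊕0⊕1⊕0⊕0⊕0⊕0 = 1
s8: b8⊕b9⊕b10⊕b11⊕b12⊕b13⊕b14⊕b15 = 0⊕1⊕1⊕1⊕0⊕0⊕0⊕0 = 1
Syndrome (s8...s1) = 1101 → position 13.

1101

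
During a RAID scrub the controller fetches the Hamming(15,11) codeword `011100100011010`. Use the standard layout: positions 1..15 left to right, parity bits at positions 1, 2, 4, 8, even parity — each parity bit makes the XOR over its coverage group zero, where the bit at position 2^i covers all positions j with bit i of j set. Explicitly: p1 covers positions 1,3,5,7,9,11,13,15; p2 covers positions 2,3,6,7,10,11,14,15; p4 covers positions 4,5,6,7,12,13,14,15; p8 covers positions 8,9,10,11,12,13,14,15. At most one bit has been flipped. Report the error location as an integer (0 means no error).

11

s1: b1⊕b3⊕b5⊕b7⊕b9⊕b11⊕b13⊕b15 = 0⊕1⊕0⊕1⊕0⊕1⊕0⊕0 = 1
s2: b2⊕b3⊕b6⊕b7⊕b10⊕b11⊕b14⊕b15 = 1⊕1⊕0⊕1⊕0⊕1⊕1⊕0 = 1
s4: b4⊕b5⊕b6⊕b7⊕b12⊕b13⊕b14⊕b15 = 1⊕0⊕0⊕1⊕1⊕0⊕1⊕0 = 0
s8: b8⊕b9⊕b10⊕b11⊕b12⊕b13⊕b14⊕b15 = 0⊕0⊕0⊕1⊕1⊕0⊕1⊕0 = 1
Syndrome (s8...s1) = 1011 → position 11.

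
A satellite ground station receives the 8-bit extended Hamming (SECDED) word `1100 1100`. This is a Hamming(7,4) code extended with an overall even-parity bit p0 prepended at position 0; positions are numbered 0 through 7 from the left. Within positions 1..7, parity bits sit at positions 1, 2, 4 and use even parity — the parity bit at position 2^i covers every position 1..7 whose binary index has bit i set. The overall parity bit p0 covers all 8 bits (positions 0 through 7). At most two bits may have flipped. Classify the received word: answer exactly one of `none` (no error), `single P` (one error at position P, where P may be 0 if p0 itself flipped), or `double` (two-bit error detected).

s1: b1⊕b3⊕b5⊕b7 = 1⊕0⊕1⊕0 = 0
s2: b2⊕b3⊕b6⊕b7 = 0⊕0⊕0⊕0 = 0
s4: b4⊕b5⊕b6⊕b7 = 1⊕1⊕0⊕0 = 0
Syndrome (s4...s1) = 000 → position 0 (no error).
Overall parity (XOR of all 8 bits, including p0): 1⊕1⊕0⊕0⊕1⊕1⊕0⊕0 = 0
Overall=0, syndrome position=0 → no error.

none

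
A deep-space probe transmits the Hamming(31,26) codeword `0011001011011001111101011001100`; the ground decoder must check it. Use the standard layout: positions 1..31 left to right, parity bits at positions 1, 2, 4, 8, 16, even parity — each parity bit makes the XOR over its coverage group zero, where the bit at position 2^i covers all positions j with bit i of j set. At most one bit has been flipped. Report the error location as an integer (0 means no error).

0

s1: b1⊕b3⊕b5⊕b7⊕b9⊕b11⊕b13⊕b15⊕b17⊕b19⊕b21⊕b23⊕b25⊕b27⊕b29⊕b31 = 0⊕1⊕0⊕1⊕1⊕0⊕1⊕0⊕1⊕1⊕0⊕0⊕1⊕0⊕1⊕0 = 0
s2: b2⊕b3⊕b6⊕b7⊕b10⊕b11⊕b14⊕b15⊕b18⊕b19⊕b22⊕b23⊕b26⊕b27⊕b30⊕b31 = 0⊕1⊕0⊕1⊕1⊕0⊕0⊕0⊕1⊕1⊕1⊕0⊕0⊕0⊕0⊕0 = 0
s4: b4⊕b5⊕b6⊕b7⊕b12⊕b13⊕b14⊕b15⊕b20⊕b21⊕b22⊕b23⊕b28⊕b29⊕b30⊕b31 = 1⊕0⊕0⊕1⊕1⊕1⊕0⊕0⊕1⊕0⊕1⊕0⊕1⊕1⊕0⊕0 = 0
s8: b8⊕b9⊕b10⊕b11⊕b12⊕b13⊕b14⊕b15⊕b24⊕b25⊕b26⊕b27⊕b28⊕b29⊕b30⊕b31 = 0⊕1⊕1⊕0⊕1⊕1⊕0⊕0⊕1⊕1⊕0⊕0⊕1⊕1⊕0⊕0 = 0
s16: b16⊕b17⊕b18⊕b19⊕b20⊕b21⊕b22⊕b23⊕b24⊕b25⊕b26⊕b27⊕b28⊕b29⊕b30⊕b31 = 1⊕1⊕1⊕1⊕1⊕0⊕1⊕0⊕1⊕1⊕0⊕0⊕1⊕1⊕0⊕0 = 0
Syndrome (s16...s1) = 00000 → position 0 (no error).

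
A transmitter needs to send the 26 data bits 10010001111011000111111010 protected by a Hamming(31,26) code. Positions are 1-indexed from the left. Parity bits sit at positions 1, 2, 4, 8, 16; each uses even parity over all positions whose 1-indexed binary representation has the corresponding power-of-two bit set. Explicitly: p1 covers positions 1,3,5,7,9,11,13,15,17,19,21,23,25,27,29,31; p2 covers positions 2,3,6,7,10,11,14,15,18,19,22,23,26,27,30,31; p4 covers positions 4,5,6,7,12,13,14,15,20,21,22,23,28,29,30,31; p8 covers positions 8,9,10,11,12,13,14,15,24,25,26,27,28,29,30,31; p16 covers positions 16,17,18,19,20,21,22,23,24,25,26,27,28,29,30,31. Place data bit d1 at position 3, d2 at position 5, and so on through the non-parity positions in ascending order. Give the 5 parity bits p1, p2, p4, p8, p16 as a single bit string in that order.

Place data bits at non-power-of-two positions: b3=1, b5=0, b6=0, b7=1, b9=0, b10=0, b11=0, b12=1, b13=1, b14=1, b15=1, b17=0, b18=1, b19=1, b20=0, b21=0, b22=0, b23=1, b24=1, b25=1, b26=1, b27=1, b28=1, b29=0, b30=1, b31=0.
p1 = XOR of data positions {3,5,7,9,11,13,15,17,19,21,23,25,27,29,31} = 1⊕0⊕1⊕0⊕0⊕1⊕1⊕0⊕1⊕0⊕1⊕1⊕1⊕0⊕0 = 0
p2 = XOR of data positions {3,6,7,10,11,14,15,18,19,22,23,26,27,30,31} = 1⊕0⊕1⊕0⊕0⊕1⊕1⊕1⊕1⊕0⊕1⊕1⊕1⊕1⊕0 = 0
p4 = XOR of data positions {5,6,7,12,13,14,15,20,21,22,23,28,29,30,31} = 0⊕0⊕1⊕1⊕1⊕1⊕1⊕0⊕0⊕0⊕1⊕1⊕0⊕1⊕0 = 0
p8 = XOR of data positions {9,10,11,12,13,14,15,24,25,26,27,28,29,30,31} = 0⊕0⊕0⊕1⊕1⊕1⊕1⊕1⊕1⊕1⊕1⊕1⊕0⊕1⊕0 = 0
p16 = XOR of data positions {17,18,19,20,21,22,23,24,25,26,27,28,29,30,31} = 0⊕1⊕1⊕0⊕0⊕0⊕1⊕1⊕1⊕1⊕1⊕1⊕0⊕1⊕0 = 1
Parity bits p1,p2,p4,p8,p16 = 00001

00001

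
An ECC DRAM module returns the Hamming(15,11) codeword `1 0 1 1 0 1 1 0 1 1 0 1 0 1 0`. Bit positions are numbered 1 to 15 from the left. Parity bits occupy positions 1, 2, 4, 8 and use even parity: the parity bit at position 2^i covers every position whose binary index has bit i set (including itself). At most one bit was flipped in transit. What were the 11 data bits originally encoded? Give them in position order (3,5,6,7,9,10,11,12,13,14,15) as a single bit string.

s1: b1⊕b3⊕b5⊕b7⊕b9⊕b11⊕b13⊕b15 = 1⊕1⊕0⊕1⊕1⊕0⊕0⊕0 = 0
s2: b2⊕b3⊕b6⊕b7⊕b10⊕b11⊕b14⊕b15 = 0⊕1⊕1⊕1⊕1⊕0⊕1⊕0 = 1
s4: b4⊕b5⊕b6⊕b7⊕b12⊕b13⊕b14⊕b15 = 1⊕0⊕1⊕1⊕1⊕0⊕1⊕0 = 1
s8: b8⊕b9⊕b10⊕b11⊕b12⊕b13⊕b14⊕b15 = 0⊕1⊕1⊕0⊕1⊕0⊕1⊕0 = 0
Syndrome (s8...s1) = 0110 → position 6.
Flip bit 6: corrected codeword = 101100101101010
Data bits at positions 3,5,6,7,9,10,11,12,13,14,15: 10011101010

10011101010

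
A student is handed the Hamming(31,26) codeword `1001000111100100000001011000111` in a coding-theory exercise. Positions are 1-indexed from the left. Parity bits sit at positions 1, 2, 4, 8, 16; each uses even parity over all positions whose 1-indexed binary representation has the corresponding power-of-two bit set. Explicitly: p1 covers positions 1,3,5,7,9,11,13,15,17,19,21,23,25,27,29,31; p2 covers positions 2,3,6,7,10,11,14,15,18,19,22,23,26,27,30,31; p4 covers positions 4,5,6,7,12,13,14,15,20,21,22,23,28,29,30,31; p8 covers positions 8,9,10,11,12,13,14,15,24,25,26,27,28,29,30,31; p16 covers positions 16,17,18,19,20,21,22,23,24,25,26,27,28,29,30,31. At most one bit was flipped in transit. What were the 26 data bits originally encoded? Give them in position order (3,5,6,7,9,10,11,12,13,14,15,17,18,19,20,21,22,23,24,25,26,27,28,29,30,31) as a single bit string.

s1: b1⊕b3⊕b5⊕b7⊕b9⊕b11⊕b13⊕b15⊕b17⊕b19⊕b21⊕b23⊕b25⊕b27⊕b29⊕b31 = 1⊕0⊕0⊕0⊕1⊕1⊕0⊕0⊕0⊕0⊕0⊕0⊕1⊕0⊕1⊕1 = 0
s2: b2⊕b3⊕b6⊕b7⊕b10⊕b11⊕b14⊕b15⊕b18⊕b19⊕b22⊕b23⊕b26⊕b27⊕b30⊕b31 = 0⊕0⊕0⊕0⊕1⊕1⊕1⊕0⊕0⊕0⊕1⊕0⊕0⊕0⊕1⊕1 = 0
s4: b4⊕b5⊕b6⊕b7⊕b12⊕b13⊕b14⊕b15⊕b20⊕b21⊕b22⊕b23⊕b28⊕b29⊕b30⊕b31 = 1⊕0⊕0⊕0⊕0⊕0⊕1⊕0⊕0⊕0⊕1⊕0⊕0⊕1⊕1⊕1 = 0
s8: b8⊕b9⊕b10⊕b11⊕b12⊕b13⊕b14⊕b15⊕b24⊕b25⊕b26⊕b27⊕b28⊕b29⊕b30⊕b31 = 1⊕1⊕1⊕1⊕0⊕0⊕1⊕0⊕1⊕1⊕0⊕0⊕0⊕1⊕1⊕1 = 0
s16: b16⊕b17⊕b18⊕b19⊕b20⊕b21⊕b22⊕b23⊕b24⊕b25⊕b26⊕b27⊕b28⊕b29⊕b30⊕b31 = 0⊕0⊕0⊕0⊕0⊕0⊕1⊕0⊕1⊕1⊕0⊕0⊕0⊕1⊕1⊕1 = 0
Syndrome (s16...s1) = 00000 → position 0 (no error).
No correction needed.
Data bits at positions 3,5,6,7,9,10,11,12,13,14,15,17,18,19,20,21,22,23,24,25,26,27,28,29,30,31: 00001110010000001011000111

00001110010000001011000111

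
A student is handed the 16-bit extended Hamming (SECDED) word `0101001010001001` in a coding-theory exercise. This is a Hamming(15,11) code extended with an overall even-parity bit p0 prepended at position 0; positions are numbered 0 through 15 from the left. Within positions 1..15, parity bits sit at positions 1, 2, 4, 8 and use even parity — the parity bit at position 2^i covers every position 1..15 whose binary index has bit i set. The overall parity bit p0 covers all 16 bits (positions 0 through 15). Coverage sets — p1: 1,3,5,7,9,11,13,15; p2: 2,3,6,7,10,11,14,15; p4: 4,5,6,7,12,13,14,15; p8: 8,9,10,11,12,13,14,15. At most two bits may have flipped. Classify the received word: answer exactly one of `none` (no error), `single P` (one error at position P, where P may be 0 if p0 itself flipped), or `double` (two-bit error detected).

s1: b1⊕b3⊕b5⊕b7⊕b9⊕b11⊕b13⊕b15 = 1⊕1⊕0⊕0⊕0⊕0⊕0⊕1 = 1
s2: b2⊕b3⊕b6⊕b7⊕b10⊕b11⊕b14⊕b15 = 0⊕1⊕1⊕0⊕0⊕0⊕0⊕1 = 1
s4: b4⊕b5⊕b6⊕b7⊕b12⊕b13⊕b14⊕b15 = 0⊕0⊕1⊕0⊕1⊕0⊕0⊕1 = 1
s8: b8⊕b9⊕b10⊕b11⊕b12⊕b13⊕b14⊕b15 = 1⊕0⊕0⊕0⊕1⊕0⊕0⊕1 = 1
Syndrome (s8...s1) = 1111 → position 15.
Overall parity (XOR of all 16 bits, including p0): 0⊕1⊕0⊕1⊕0⊕0⊕1⊕0⊕1⊕0⊕0⊕0⊕1⊕0⊕0⊕1 = 0
Overall=0, syndrome position=15 → double-bit error detected (uncorrectable).

double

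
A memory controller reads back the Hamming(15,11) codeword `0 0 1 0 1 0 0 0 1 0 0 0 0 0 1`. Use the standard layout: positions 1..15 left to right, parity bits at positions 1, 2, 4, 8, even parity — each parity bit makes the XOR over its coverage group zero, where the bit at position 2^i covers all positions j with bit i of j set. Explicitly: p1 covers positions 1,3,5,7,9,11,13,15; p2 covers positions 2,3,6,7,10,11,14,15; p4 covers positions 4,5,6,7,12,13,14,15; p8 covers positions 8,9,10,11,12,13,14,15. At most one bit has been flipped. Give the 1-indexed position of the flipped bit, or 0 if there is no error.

s1: b1⊕b3⊕b5⊕b7⊕b9⊕b11⊕b13⊕b15 = 0⊕1⊕1⊕0⊕1⊕0⊕0⊕1 = 0
s2: b2⊕b3⊕b6⊕b7⊕b10⊕b11⊕b14⊕b15 = 0⊕1⊕0⊕0⊕0⊕0⊕0⊕1 = 0
s4: b4⊕b5⊕b6⊕b7⊕b12⊕b13⊕b14⊕b15 = 0⊕1⊕0⊕0⊕0⊕0⊕0⊕1 = 0
s8: b8⊕b9⊕b10⊕b11⊕b12⊕b13⊕b14⊕b15 = 0⊕1⊕0⊕0⊕0⊕0⊕0⊕1 = 0
Syndrome (s8...s1) = 0000 → position 0 (no error).

0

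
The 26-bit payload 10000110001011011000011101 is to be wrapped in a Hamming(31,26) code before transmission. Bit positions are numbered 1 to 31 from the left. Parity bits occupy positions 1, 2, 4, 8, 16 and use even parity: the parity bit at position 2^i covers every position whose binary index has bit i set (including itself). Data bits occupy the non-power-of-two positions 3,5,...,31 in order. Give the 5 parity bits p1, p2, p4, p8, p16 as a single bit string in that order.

Place data bits at non-power-of-two positions: b3=1, b5=0, b6=0, b7=0, b9=0, b10=1, b11=1, b12=0, b13=0, b14=0, b15=1, b17=0, b18=1, b19=1, b20=0, b21=1, b22=1, b23=0, b24=0, b25=0, b26=0, b27=1, b28=1, b29=1, b30=0, b31=1.
p1 = XOR of data positions {3,5,7,9,11,13,15,17,19,21,23,25,27,29,31} = 1⊕0⊕0⊕0⊕1⊕0⊕1⊕0⊕1⊕1⊕0⊕0⊕1⊕1⊕1 = 0
p2 = XOR of data positions {3,6,7,10,11,14,15,18,19,22,23,26,27,30,31} = 1⊕0⊕0⊕1⊕1⊕0⊕1⊕1⊕1⊕1⊕0⊕0⊕1⊕0⊕1 = 1
p4 = XOR of data positions {5,6,7,12,13,14,15,20,21,22,23,28,29,30,31} = 0⊕0⊕0⊕0⊕0⊕0⊕1⊕0⊕1⊕1⊕0⊕1⊕1⊕0⊕1 = 0
p8 = XOR of data positions {9,10,11,12,13,14,15,24,25,26,27,28,29,30,31} = 0⊕1⊕1⊕0⊕0⊕0⊕1⊕0⊕0⊕0⊕1⊕1⊕1⊕0⊕1 = 1
p16 = XOR of data positions {17,18,19,20,21,22,23,24,25,26,27,28,29,30,31} = 0⊕1⊕1⊕0⊕1⊕1⊕0⊕0⊕0⊕0⊕1⊕1⊕1⊕0⊕1 = 0
Parity bits p1,p2,p4,p8,p16 = 01010

01010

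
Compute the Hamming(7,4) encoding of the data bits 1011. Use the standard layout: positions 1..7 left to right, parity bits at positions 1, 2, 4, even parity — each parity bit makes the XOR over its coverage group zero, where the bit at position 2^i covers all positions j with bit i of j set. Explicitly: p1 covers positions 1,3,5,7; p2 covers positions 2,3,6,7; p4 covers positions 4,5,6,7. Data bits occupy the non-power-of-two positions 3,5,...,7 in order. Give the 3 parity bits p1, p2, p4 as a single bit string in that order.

Place data bits at non-power-of-two positions: b3=1, b5=0, b6=1, b7=1.
p1 = XOR of data positions {3,5,7} = 1⊕0⊕1 = 0
p2 = XOR of data positions {3,6,7} = 1⊕1⊕1 = 1
p4 = XOR of data positions {5,6,7} = 0⊕1⊕1 = 0
Parity bits p1,p2,p4 = 010

010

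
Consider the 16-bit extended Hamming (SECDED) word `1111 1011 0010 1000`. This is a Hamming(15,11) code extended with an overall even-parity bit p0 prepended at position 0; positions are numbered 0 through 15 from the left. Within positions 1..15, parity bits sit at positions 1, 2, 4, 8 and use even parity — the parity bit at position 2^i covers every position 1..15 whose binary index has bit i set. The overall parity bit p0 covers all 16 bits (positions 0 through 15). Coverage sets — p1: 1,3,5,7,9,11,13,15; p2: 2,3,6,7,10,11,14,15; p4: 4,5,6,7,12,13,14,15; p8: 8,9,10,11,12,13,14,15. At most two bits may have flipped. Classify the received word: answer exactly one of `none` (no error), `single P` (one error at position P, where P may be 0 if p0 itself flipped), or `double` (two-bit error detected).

s1: b1⊕b3⊕b5⊕b7⊕b9⊕b11⊕b13⊕b15 = 1⊕1⊕0⊕1⊕0⊕0⊕0⊕0 = 1
s2: b2⊕b3⊕b6⊕b7⊕b10⊕b11⊕b14⊕b15 = 1⊕1⊕1⊕1⊕1⊕0⊕0⊕0 = 1
s4: b4⊕b5⊕b6⊕b7⊕b12⊕b13⊕b14⊕b15 = 1⊕0⊕1⊕1⊕1⊕0⊕0⊕0 = 0
s8: b8⊕b9⊕b10⊕b11⊕b12⊕b13⊕b14⊕b15 = 0⊕0⊕1⊕0⊕1⊕0⊕0⊕0 = 0
Syndrome (s8...s1) = 0011 → position 3.
Overall parity (XOR of all 16 bits, including p0): 1⊕1⊕1⊕1⊕1⊕0⊕1⊕1⊕0⊕0⊕1⊕0⊕1⊕0⊕0⊕0 = 1
Overall=1, syndrome position=3 → single-bit error at position 3.

single 3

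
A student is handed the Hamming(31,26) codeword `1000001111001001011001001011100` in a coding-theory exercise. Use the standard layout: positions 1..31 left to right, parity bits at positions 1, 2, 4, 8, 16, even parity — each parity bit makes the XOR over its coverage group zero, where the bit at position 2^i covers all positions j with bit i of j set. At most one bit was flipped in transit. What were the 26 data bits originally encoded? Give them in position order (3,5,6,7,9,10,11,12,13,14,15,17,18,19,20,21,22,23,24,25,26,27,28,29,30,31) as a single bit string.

s1: b1⊕b3⊕b5⊕b7⊕b9⊕b11⊕b13⊕b15⊕b17⊕b19⊕b21⊕b23⊕b25⊕b27⊕b29⊕b31 = 1⊕0⊕0⊕1⊕1⊕0⊕1⊕0⊕0⊕1⊕0⊕0⊕1⊕1⊕1⊕0 = 0
s2: b2⊕b3⊕b6⊕b7⊕b10⊕b11⊕b14⊕b15⊕b18⊕b19⊕b22⊕b23⊕b26⊕b27⊕b30⊕b31 = 0⊕0⊕0⊕1⊕1⊕0⊕0⊕0⊕1⊕1⊕1⊕0⊕0⊕1⊕0⊕0 = 0
s4: b4⊕b5⊕b6⊕b7⊕b12⊕b13⊕b14⊕b15⊕b20⊕b21⊕b22⊕b23⊕b28⊕b29⊕b30⊕b31 = 0⊕0⊕0⊕1⊕0⊕1⊕0⊕0⊕0⊕0⊕1⊕0⊕1⊕1⊕0⊕0 = 1
s8: b8⊕b9⊕b10⊕b11⊕b12⊕b13⊕b14⊕b15⊕b24⊕b25⊕b26⊕b27⊕b28⊕b29⊕b30⊕b31 = 1⊕1⊕1⊕0⊕0⊕1⊕0⊕0⊕0⊕1⊕0⊕1⊕1⊕1⊕0⊕0 = 0
s16: b16⊕b17⊕b18⊕b19⊕b20⊕b21⊕b22⊕b23⊕b24⊕b25⊕b26⊕b27⊕b28⊕b29⊕b30⊕b31 = 1⊕0⊕1⊕1⊕0⊕0⊕1⊕0⊕0⊕1⊕0⊕1⊕1⊕1⊕0⊕0 = 0
Syndrome (s16...s1) = 00100 → position 4.
Flip bit 4: corrected codeword = 1001001111001001011001001011100
Data bits at positions 3,5,6,7,9,10,11,12,13,14,15,17,18,19,20,21,22,23,24,25,26,27,28,29,30,31: 00011100100011001001011100

00011100100011001001011100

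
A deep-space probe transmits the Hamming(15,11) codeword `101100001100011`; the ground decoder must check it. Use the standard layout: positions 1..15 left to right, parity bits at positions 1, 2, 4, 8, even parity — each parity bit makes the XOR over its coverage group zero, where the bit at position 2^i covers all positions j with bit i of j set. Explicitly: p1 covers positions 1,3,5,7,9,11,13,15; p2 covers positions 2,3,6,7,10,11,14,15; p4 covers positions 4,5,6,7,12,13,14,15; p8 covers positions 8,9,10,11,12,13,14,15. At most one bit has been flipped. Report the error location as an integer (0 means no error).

4

s1: b1⊕b3⊕b5⊕b7⊕b9⊕b11⊕b13⊕b15 = 1⊕1⊕0⊕0⊕1⊕0⊕0⊕1 = 0
s2: b2⊕b3⊕b6⊕b7⊕b10⊕b11⊕b14⊕b15 = 0⊕1⊕0⊕0⊕1⊕0⊕1⊕1 = 0
s4: b4⊕b5⊕b6⊕b7⊕b12⊕b13⊕b14⊕b15 = 1⊕0⊕0⊕0⊕0⊕0⊕1⊕1 = 1
s8: b8⊕b9⊕b10⊕b11⊕b12⊕b13⊕b14⊕b15 = 0⊕1⊕1⊕0⊕0⊕0⊕1⊕1 = 0
Syndrome (s8...s1) = 0100 → position 4.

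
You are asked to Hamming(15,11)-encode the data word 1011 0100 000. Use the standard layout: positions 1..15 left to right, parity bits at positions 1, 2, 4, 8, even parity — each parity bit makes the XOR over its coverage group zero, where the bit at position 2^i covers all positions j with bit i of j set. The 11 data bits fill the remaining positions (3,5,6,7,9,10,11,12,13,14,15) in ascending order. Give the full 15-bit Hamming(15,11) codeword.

001001110100000

Place data bits at non-power-of-two positions: b3=1, b5=0, b6=1, b7=1, b9=0, b10=1, b11=0, b12=0, b13=0, b14=0, b15=0.
p1 = XOR of data positions {3,5,7,9,11,13,15} = 1⊕0⊕1⊕0⊕0⊕0⊕0 = 0
p2 = XOR of data positions {3,6,7,10,11,14,15} = 1⊕1⊕1⊕1⊕0⊕0⊕0 = 0
p4 = XOR of data positions {5,6,7,12,13,14,15} = 0⊕1⊕1⊕0⊕0⊕0⊕0 = 0
p8 = XOR of data positions {9,10,11,12,13,14,15} = 0⊕1⊕0⊕0⊕0⊕0⊕0 = 1
Codeword b1..b15 = 001001110100000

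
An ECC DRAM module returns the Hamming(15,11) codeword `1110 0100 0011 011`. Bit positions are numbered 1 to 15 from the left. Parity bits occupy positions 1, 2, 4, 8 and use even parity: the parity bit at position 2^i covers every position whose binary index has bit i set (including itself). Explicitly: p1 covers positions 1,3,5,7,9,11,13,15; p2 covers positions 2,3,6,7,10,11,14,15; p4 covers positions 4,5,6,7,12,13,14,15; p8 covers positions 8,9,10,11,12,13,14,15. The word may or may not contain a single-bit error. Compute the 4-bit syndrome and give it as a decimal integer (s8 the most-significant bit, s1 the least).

s1: b1⊕b3⊕b5⊕b7⊕b9⊕b11⊕b13⊕b15 = 1⊕1⊕0⊕0⊕0⊕1⊕0⊕1 = 0
s2: b2⊕b3⊕b6⊕b7⊕b10⊕b11⊕b14⊕b15 = 1⊕1⊕1⊕0⊕0⊕1⊕1⊕1 = 0
s4: b4⊕b5⊕b6⊕b7⊕b12⊕b13⊕b14⊕b15 = 0⊕0⊕1⊕0⊕1⊕0⊕1⊕1 = 0
s8: b8⊕b9⊕b10⊕b11⊕b12⊕b13⊕b14⊕b15 = 0⊕0⊕0⊕1⊕1⊕0⊕1⊕1 = 0
Syndrome (s8...s1) = 0000 → position 0 (no error).

0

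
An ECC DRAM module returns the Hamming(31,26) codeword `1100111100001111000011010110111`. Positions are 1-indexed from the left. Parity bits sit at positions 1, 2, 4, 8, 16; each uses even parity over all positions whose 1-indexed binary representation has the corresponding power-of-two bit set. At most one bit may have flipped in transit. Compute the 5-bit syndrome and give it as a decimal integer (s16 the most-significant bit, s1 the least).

21

s1: b1⊕b3⊕b5⊕b7⊕b9⊕b11⊕b13⊕b15⊕b17⊕b19⊕b21⊕b23⊕b25⊕b27⊕b29⊕b31 = 1⊕0⊕1⊕1⊕0⊕0⊕1⊕1⊕0⊕0⊕1⊕0⊕0⊕1⊕1⊕1 = 1
s2: b2⊕b3⊕b6⊕b7⊕b10⊕b11⊕b14⊕b15⊕b18⊕b19⊕b22⊕b23⊕b26⊕b27⊕b30⊕b31 = 1⊕0⊕1⊕1⊕0⊕0⊕1⊕1⊕0⊕0⊕1⊕0⊕1⊕1⊕1⊕1 = 0
s4: b4⊕b5⊕b6⊕b7⊕b12⊕b13⊕b14⊕b15⊕b20⊕b21⊕b22⊕b23⊕b28⊕b29⊕b30⊕b31 = 0⊕1⊕1⊕1⊕0⊕1⊕1⊕1⊕0⊕1⊕1⊕0⊕0⊕1⊕1⊕1 = 1
s8: b8⊕b9⊕b10⊕b11⊕b12⊕b13⊕b14⊕b15⊕b24⊕b25⊕b26⊕b27⊕b28⊕b29⊕b30⊕b31 = 1⊕0⊕0⊕0⊕0⊕1⊕1⊕1⊕1⊕0⊕1⊕1⊕0⊕1⊕1⊕1 = 0
s16: b16⊕b17⊕b18⊕b19⊕b20⊕b21⊕b22⊕b23⊕b24⊕b25⊕b26⊕b27⊕b28⊕b29⊕b30⊕b31 = 1⊕0⊕0⊕0⊕0⊕1⊕1⊕0⊕1⊕0⊕1⊕1⊕0⊕1⊕1⊕1 = 1
Syndrome (s16...s1) = 10101 → position 21.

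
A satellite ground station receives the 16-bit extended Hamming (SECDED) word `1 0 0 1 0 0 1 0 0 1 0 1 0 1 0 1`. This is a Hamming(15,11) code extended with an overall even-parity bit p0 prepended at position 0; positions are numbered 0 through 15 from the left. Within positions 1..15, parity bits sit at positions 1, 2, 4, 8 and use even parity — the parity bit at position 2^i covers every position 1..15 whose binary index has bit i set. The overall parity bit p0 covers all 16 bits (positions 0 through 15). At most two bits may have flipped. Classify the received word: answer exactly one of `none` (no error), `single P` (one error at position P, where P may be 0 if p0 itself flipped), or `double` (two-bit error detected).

s1: b1⊕b3⊕b5⊕b7⊕b9⊕b11⊕b13⊕b15 = 0⊕1⊕0⊕0⊕1⊕1⊕1⊕1 = 1
s2: b2⊕b3⊕b6⊕b7⊕b10⊕b11⊕b14⊕b15 = 0⊕1⊕1⊕0⊕0⊕1⊕0⊕1 = 0
s4: b4⊕b5⊕b6⊕b7⊕b12⊕b13⊕b14⊕b15 = 0⊕0⊕1⊕0⊕0⊕1⊕0⊕1 = 1
s8: b8⊕b9⊕b10⊕b11⊕b12⊕b13⊕b14⊕b15 = 0⊕1⊕0⊕1⊕0⊕1⊕0⊕1 = 0
Syndrome (s8...s1) = 0101 → position 5.
Overall parity (XOR of all 16 bits, including p0): 1⊕0⊕0⊕1⊕0⊕0⊕1⊕0⊕0⊕1⊕0⊕1⊕0⊕1⊕0⊕1 = 1
Overall=1, syndrome position=5 → single-bit error at position 5.

single 5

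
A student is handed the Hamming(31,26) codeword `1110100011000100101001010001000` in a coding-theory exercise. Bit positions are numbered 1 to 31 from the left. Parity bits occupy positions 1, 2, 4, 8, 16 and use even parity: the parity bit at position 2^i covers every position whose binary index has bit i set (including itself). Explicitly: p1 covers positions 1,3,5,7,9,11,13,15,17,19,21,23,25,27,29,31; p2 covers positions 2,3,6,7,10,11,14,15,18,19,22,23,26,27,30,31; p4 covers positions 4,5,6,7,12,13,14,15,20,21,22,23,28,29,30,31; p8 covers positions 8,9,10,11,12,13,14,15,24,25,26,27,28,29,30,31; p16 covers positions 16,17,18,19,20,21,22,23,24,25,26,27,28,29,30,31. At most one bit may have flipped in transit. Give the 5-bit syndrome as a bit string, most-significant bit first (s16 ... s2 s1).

s1: b1⊕b3⊕b5⊕b7⊕b9⊕b11⊕b13⊕b15⊕b17⊕b19⊕b21⊕b23⊕b25⊕b27⊕b29⊕b31 = 1⊕1⊕1⊕0⊕1⊕0⊕0⊕0⊕1⊕1⊕0⊕0⊕0⊕0⊕0⊕0 = 0
s2: b2⊕b3⊕b6⊕b7⊕b10⊕b11⊕b14⊕b15⊕b18⊕b19⊕b22⊕b23⊕b26⊕b27⊕b30⊕b31 = 1⊕1⊕0⊕0⊕1⊕0⊕1⊕0⊕0⊕1⊕1⊕0⊕0⊕0⊕0⊕0 = 0
s4: b4⊕b5⊕b6⊕b7⊕b12⊕b13⊕b14⊕b15⊕b20⊕b21⊕b22⊕b23⊕b28⊕b29⊕b30⊕b31 = 0⊕1⊕0⊕0⊕0⊕0⊕1⊕0⊕0⊕0⊕1⊕0⊕1⊕0⊕0⊕0 = 0
s8: b8⊕b9⊕b10⊕b11⊕b12⊕b13⊕b14⊕b15⊕b24⊕b25⊕b26⊕b27⊕b28⊕b29⊕b30⊕b31 = 0⊕1⊕1⊕0⊕0⊕0⊕1⊕0⊕1⊕0⊕0⊕0⊕1⊕0⊕0⊕0 = 1
s16: b16⊕b17⊕b18⊕b19⊕b20⊕b21⊕b22⊕b23⊕b24⊕b25⊕b26⊕b27⊕b28⊕b29⊕b30⊕b31 = 0⊕1⊕0⊕1⊕0⊕0⊕1⊕0⊕1⊕0⊕0⊕0⊕1⊕0⊕0⊕0 = 1
Syndrome (s16...s1) = 11000 → position 24.

11000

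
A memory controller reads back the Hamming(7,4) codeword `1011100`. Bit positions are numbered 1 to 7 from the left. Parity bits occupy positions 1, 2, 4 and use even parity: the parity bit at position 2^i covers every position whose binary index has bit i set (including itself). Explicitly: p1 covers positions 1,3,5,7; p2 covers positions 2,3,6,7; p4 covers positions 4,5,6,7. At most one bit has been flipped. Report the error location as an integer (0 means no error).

s1: b1⊕b3⊕b5⊕b7 = 1⊕1⊕1⊕0 = 1
s2: b2⊕b3⊕b6⊕b7 = 0⊕1⊕0⊕0 = 1
s4: b4⊕b5⊕b6⊕b7 = 1⊕1⊕0⊕0 = 0
Syndrome (s4...s1) = 011 → position 3.

3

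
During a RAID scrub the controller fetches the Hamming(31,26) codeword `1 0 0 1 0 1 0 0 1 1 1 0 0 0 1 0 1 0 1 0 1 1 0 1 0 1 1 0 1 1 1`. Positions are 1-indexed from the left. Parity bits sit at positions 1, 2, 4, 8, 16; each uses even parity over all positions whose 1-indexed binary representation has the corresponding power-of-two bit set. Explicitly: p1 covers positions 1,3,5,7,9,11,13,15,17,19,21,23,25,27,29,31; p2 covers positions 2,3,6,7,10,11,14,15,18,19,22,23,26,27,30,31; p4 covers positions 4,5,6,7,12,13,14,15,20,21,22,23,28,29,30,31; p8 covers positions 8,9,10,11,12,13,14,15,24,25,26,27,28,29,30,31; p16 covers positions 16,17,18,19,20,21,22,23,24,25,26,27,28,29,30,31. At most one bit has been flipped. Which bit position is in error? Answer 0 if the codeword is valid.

0

s1: b1⊕b3⊕b5⊕b7⊕b9⊕b11⊕b13⊕b15⊕b17⊕b19⊕b21⊕b23⊕b25⊕b27⊕b29⊕b31 = 1⊕0⊕0⊕0⊕1⊕1⊕0⊕1⊕1⊕1⊕1⊕0⊕0⊕1⊕1⊕1 = 0
s2: b2⊕b3⊕b6⊕b7⊕b10⊕b11⊕b14⊕b15⊕b18⊕b19⊕b22⊕b23⊕b26⊕b27⊕b30⊕b31 = 0⊕0⊕1⊕0⊕1⊕1⊕0⊕1⊕0⊕1⊕1⊕0⊕1⊕1⊕1⊕1 = 0
s4: b4⊕b5⊕b6⊕b7⊕b12⊕b13⊕b14⊕b15⊕b20⊕b21⊕b22⊕b23⊕b28⊕b29⊕b30⊕b31 = 1⊕0⊕1⊕0⊕0⊕0⊕0⊕1⊕0⊕1⊕1⊕0⊕0⊕1⊕1⊕1 = 0
s8: b8⊕b9⊕b10⊕b11⊕b12⊕b13⊕b14⊕b15⊕b24⊕b25⊕b26⊕b27⊕b28⊕b29⊕b30⊕b31 = 0⊕1⊕1⊕1⊕0⊕0⊕0⊕1⊕1⊕0⊕1⊕1⊕0⊕1⊕1⊕1 = 0
s16: b16⊕b17⊕b18⊕b19⊕b20⊕b21⊕b22⊕b23⊕b24⊕b25⊕b26⊕b27⊕b28⊕b29⊕b30⊕b31 = 0⊕1⊕0⊕1⊕0⊕1⊕1⊕0⊕1⊕0⊕1⊕1⊕0⊕1⊕1⊕1 = 0
Syndrome (s16...s1) = 00000 → position 0 (no error).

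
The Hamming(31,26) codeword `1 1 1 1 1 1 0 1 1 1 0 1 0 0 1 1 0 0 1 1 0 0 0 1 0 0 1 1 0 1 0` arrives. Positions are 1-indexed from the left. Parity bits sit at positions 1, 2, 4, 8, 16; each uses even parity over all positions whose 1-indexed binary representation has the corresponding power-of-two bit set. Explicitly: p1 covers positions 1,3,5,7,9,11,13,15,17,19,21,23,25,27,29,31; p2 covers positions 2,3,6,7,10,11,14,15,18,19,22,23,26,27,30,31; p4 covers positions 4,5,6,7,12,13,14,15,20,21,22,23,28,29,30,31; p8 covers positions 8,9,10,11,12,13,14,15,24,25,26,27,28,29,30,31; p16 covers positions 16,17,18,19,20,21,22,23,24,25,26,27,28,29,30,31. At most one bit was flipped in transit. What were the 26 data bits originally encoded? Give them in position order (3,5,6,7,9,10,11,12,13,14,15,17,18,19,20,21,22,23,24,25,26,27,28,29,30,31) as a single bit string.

11101101001001100011011010

s1: b1⊕b3⊕b5⊕b7⊕b9⊕b11⊕b13⊕b15⊕b17⊕b19⊕b21⊕b23⊕b25⊕b27⊕b29⊕b31 = 1⊕1⊕1⊕0⊕1⊕0⊕0⊕1⊕0⊕1⊕0⊕0⊕0⊕1⊕0⊕0 = 1
s2: b2⊕b3⊕b6⊕b7⊕b10⊕b11⊕b14⊕b15⊕b18⊕b19⊕b22⊕b23⊕b26⊕b27⊕b30⊕b31 = 1⊕1⊕1⊕0⊕1⊕0⊕0⊕1⊕0⊕1⊕0⊕0⊕0⊕1⊕1⊕0 = 0
s4: b4⊕b5⊕b6⊕b7⊕b12⊕b13⊕b14⊕b15⊕b20⊕b21⊕b22⊕b23⊕b28⊕b29⊕b30⊕b31 = 1⊕1⊕1⊕0⊕1⊕0⊕0⊕1⊕1⊕0⊕0⊕0⊕1⊕0⊕1⊕0 = 0
s8: b8⊕b9⊕b10⊕b11⊕b12⊕b13⊕b14⊕b15⊕b24⊕b25⊕b26⊕b27⊕b28⊕b29⊕b30⊕b31 = 1⊕1⊕1⊕0⊕1⊕0⊕0⊕1⊕1⊕0⊕0⊕1⊕1⊕0⊕1⊕0 = 1
s16: b16⊕b17⊕b18⊕b19⊕b20⊕b21⊕b22⊕b23⊕b24⊕b25⊕b26⊕b27⊕b28⊕b29⊕b30⊕b31 = 1⊕0⊕0⊕1⊕1⊕0⊕0⊕0⊕1⊕0⊕0⊕1⊕1⊕0⊕1⊕0 = 1
Syndrome (s16...s1) = 11001 → position 25.
Flip bit 25: corrected codeword = 1111110111010011001100011011010
Data bits at positions 3,5,6,7,9,10,11,12,13,14,15,17,18,19,20,21,22,23,24,25,26,27,28,29,30,31: 11101101001001100011011010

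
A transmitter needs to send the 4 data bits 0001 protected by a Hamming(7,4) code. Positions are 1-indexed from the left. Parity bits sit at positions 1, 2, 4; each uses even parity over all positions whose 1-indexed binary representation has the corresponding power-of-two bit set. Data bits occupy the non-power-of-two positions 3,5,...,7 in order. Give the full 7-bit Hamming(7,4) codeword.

Place data bits at non-power-of-two positions: b3=0, b5=0, b6=0, b7=1.
p1 = XOR of data positions {3,5,7} = 0⊕0⊕1 = 1
p2 = XOR of data positions {3,6,7} = 0⊕0⊕1 = 1
p4 = XOR of data positions {5,6,7} = 0⊕0⊕1 = 1
Codeword b1..b7 = 1101001

1101001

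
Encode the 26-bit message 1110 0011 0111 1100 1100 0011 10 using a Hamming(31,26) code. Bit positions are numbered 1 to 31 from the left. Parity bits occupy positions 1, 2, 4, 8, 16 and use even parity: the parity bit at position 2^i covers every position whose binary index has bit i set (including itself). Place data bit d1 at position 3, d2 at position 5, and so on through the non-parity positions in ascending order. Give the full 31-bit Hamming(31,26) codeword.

0010110100110110111001100001110

Place data bits at non-power-of-two positions: b3=1, b5=1, b6=1, b7=0, b9=0, b10=0, b11=1, b12=1, b13=0, b14=1, b15=1, b17=1, b18=1, b19=1, b20=0, b21=0, b22=1, b23=1, b24=0, b25=0, b26=0, b27=0, b28=1, b29=1, b30=1, b31=0.
p1 = XOR of data positions {3,5,7,9,11,13,15,17,19,21,23,25,27,29,31} = 1⊕1⊕0⊕0⊕1⊕0⊕1⊕1⊕1⊕0⊕1⊕0⊕0⊕1⊕0 = 0
p2 = XOR of data positions {3,6,7,10,11,14,15,18,19,22,23,26,27,30,31} = 1⊕1⊕0⊕0⊕1⊕1⊕1⊕1⊕1⊕1⊕1⊕0⊕0⊕1⊕0 = 0
p4 = XOR of data positions {5,6,7,12,13,14,15,20,21,22,23,28,29,30,31} = 1⊕1⊕0⊕1⊕0⊕1⊕1⊕0⊕0⊕1⊕1⊕1⊕1⊕1⊕0 = 0
p8 = XOR of data positions {9,10,11,12,13,14,15,24,25,26,27,28,29,30,31} = 0⊕0⊕1⊕1⊕0⊕1⊕1⊕0⊕0⊕0⊕0⊕1⊕1⊕1⊕0 = 1
p16 = XOR of data positions {17,18,19,20,21,22,23,24,25,26,27,28,29,30,31} = 1⊕1⊕1⊕0⊕0⊕1⊕1⊕0⊕0⊕0⊕0⊕1⊕1⊕1⊕0 = 0
Codeword b1..b31 = 0010110100110110111001100001110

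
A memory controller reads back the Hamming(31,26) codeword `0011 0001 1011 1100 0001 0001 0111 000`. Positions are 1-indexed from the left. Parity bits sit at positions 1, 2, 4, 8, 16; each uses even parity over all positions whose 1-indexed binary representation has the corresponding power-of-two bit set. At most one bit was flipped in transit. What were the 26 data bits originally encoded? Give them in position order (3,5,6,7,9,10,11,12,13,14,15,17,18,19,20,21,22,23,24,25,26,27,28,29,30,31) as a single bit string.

s1: b1⊕b3⊕b5⊕b7⊕b9⊕b11⊕b13⊕b15⊕b17⊕b19⊕b21⊕b23⊕b25⊕b27⊕b29⊕b31 = 0⊕1⊕0⊕0⊕1⊕1⊕1⊕0⊕0⊕0⊕0⊕0⊕0⊕1⊕0⊕0 = 1
s2: b2⊕b3⊕b6⊕b7⊕b10⊕b11⊕b14⊕b15⊕b18⊕b19⊕b22⊕b23⊕b26⊕b27⊕b30⊕b31 = 0⊕1⊕0⊕0⊕0⊕1⊕1⊕0⊕0⊕0⊕0⊕0⊕1⊕1⊕0⊕0 = 1
s4: b4⊕b5⊕b6⊕b7⊕b12⊕b13⊕b14⊕b15⊕b20⊕b21⊕b22⊕b23⊕b28⊕b29⊕b30⊕b31 = 1⊕0⊕0⊕0⊕1⊕1⊕1⊕0⊕1⊕0⊕0⊕0⊕1⊕0⊕0⊕0 = 0
s8: b8⊕b9⊕b10⊕b11⊕b12⊕b13⊕b14⊕b15⊕b24⊕b25⊕b26⊕b27⊕b28⊕b29⊕b30⊕b31 = 1⊕1⊕0⊕1⊕1⊕1⊕1⊕0⊕1⊕0⊕1⊕1⊕1⊕0⊕0⊕0 = 0
s16: b16⊕b17⊕b18⊕b19⊕b20⊕b21⊕b22⊕b23⊕b24⊕b25⊕b26⊕b27⊕b28⊕b29⊕b30⊕b31 = 0⊕0⊕0⊕0⊕1⊕0⊕0⊕0⊕1⊕0⊕1⊕1⊕1⊕0⊕0⊕0 = 1
Syndrome (s16...s1) = 10011 → position 19.
Flip bit 19: corrected codeword = 0011000110111100001100010111000
Data bits at positions 3,5,6,7,9,10,11,12,13,14,15,17,18,19,20,21,22,23,24,25,26,27,28,29,30,31: 10001011110001100010111000

10001011110001100010111000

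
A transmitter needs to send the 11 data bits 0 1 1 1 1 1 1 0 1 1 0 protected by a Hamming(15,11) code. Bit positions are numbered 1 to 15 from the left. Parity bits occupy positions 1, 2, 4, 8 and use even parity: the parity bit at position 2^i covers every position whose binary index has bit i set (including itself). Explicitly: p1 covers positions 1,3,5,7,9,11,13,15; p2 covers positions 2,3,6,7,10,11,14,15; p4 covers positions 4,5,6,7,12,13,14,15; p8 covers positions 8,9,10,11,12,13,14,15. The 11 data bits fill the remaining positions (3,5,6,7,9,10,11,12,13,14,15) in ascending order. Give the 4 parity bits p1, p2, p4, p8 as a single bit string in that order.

Place data bits at non-power-of-two positions: b3=0, b5=1, b6=1, b7=1, b9=1, b10=1, b11=1, b12=0, b13=1, b14=1, b15=0.
p1 = XOR of data positions {3,5,7,9,11,13,15} = 0⊕1⊕1⊕1⊕1⊕1⊕0 = 1
p2 = XOR of data positions {3,6,7,10,11,14,15} = 0⊕1⊕1⊕1⊕1⊕1⊕0 = 1
p4 = XOR of data positions {5,6,7,12,13,14,15} = 1⊕1⊕1⊕0⊕1⊕1⊕0 = 1
p8 = XOR of data positions {9,10,11,12,13,14,15} = 1⊕1⊕1⊕0⊕1⊕1⊕0 = 1
Parity bits p1,p2,p4,p8 = 1111

1111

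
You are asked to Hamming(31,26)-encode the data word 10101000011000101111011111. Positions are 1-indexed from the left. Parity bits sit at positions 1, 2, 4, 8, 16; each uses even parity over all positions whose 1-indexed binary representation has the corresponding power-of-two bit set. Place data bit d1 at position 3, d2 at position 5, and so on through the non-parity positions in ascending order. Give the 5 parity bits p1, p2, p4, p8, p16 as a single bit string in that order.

01000

Place data bits at non-power-of-two positions: b3=1, b5=0, b6=1, b7=0, b9=1, b10=0, b11=0, b12=0, b13=0, b14=1, b15=1, b17=0, b18=0, b19=0, b20=1, b21=0, b22=1, b23=1, b24=1, b25=1, b26=0, b27=1, b28=1, b29=1, b30=1, b31=1.
p1 = XOR of data positions {3,5,7,9,11,13,15,17,19,21,23,25,27,29,31} = 1⊕0⊕0⊕1⊕0⊕0⊕1⊕0⊕0⊕0⊕1⊕1⊕1⊕1⊕1 = 0
p2 = XOR of data positions {3,6,7,10,11,14,15,18,19,22,23,26,27,30,31} = 1⊕1⊕0⊕0⊕0⊕1⊕1⊕0⊕0⊕1⊕1⊕0⊕1⊕1⊕1 = 1
p4 = XOR of data positions {5,6,7,12,13,14,15,20,21,22,23,28,29,30,31} = 0⊕1⊕0⊕0⊕0⊕1⊕1⊕1⊕0⊕1⊕1⊕1⊕1⊕1⊕1 = 0
p8 = XOR of data positions {9,10,11,12,13,14,15,24,25,26,27,28,29,30,31} = 1⊕0⊕0⊕0⊕0⊕1⊕1⊕1⊕1⊕0⊕1⊕1⊕1⊕1⊕1 = 0
p16 = XOR of data positions {17,18,19,20,21,22,23,24,25,26,27,28,29,30,31} = 0⊕0⊕0⊕1⊕0⊕1⊕1⊕1⊕1⊕0⊕1⊕1⊕1⊕1⊕1 = 0
Parity bits p1,p2,p4,p8,p16 = 01000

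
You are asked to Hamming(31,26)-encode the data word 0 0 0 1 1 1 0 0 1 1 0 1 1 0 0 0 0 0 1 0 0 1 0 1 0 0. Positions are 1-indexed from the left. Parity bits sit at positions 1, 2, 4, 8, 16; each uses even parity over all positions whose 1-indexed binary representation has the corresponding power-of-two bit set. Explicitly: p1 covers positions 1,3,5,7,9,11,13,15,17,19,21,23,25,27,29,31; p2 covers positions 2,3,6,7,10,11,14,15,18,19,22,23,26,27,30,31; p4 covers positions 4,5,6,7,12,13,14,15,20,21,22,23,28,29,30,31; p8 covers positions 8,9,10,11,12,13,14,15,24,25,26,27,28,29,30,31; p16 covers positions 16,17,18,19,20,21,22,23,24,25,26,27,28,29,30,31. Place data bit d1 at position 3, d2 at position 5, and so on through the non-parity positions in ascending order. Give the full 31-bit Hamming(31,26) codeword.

0100001111001101110000010010100

Place data bits at non-power-of-two positions: b3=0, b5=0, b6=0, b7=1, b9=1, b10=1, b11=0, b12=0, b13=1, b14=1, b15=0, b17=1, b18=1, b19=0, b20=0, b21=0, b22=0, b23=0, b24=1, b25=0, b26=0, b27=1, b28=0, b29=1, b30=0, b31=0.
p1 = XOR of data positions {3,5,7,9,11,13,15,17,19,21,23,25,27,29,31} = 0⊕0⊕1⊕1⊕0⊕1⊕0⊕1⊕0⊕0⊕0⊕0⊕1⊕1⊕0 = 0
p2 = XOR of data positions {3,6,7,10,11,14,15,18,19,22,23,26,27,30,31} = 0⊕0⊕1⊕1⊕0⊕1⊕0⊕1⊕0⊕0⊕0⊕0⊕1⊕0⊕0 = 1
p4 = XOR of data positions {5,6,7,12,13,14,15,20,21,22,23,28,29,30,31} = 0⊕0⊕1⊕0⊕1⊕1⊕0⊕0⊕0⊕0⊕0⊕0⊕1⊕0⊕0 = 0
p8 = XOR of data positions {9,10,11,12,13,14,15,24,25,26,27,28,29,30,31} = 1⊕1⊕0⊕0⊕1⊕1⊕0⊕1⊕0⊕0⊕1⊕0⊕1⊕0⊕0 = 1
p16 = XOR of data positions {17,18,19,20,21,22,23,24,25,26,27,28,29,30,31} = 1⊕1⊕0⊕0⊕0⊕0⊕0⊕1⊕0⊕0⊕1⊕0⊕1⊕0⊕0 = 1
Codeword b1..b31 = 0100001111001101110000010010100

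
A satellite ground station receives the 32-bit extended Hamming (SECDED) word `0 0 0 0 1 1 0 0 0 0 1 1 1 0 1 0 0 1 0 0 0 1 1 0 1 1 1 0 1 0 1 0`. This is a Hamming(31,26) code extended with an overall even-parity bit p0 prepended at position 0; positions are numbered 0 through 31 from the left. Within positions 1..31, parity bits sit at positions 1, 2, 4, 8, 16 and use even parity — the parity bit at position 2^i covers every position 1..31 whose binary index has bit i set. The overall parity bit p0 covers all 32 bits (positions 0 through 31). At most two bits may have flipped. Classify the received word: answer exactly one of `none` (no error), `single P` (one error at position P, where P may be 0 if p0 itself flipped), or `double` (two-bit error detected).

s1: b1⊕b3⊕b5⊕b7⊕b9⊕b11⊕b13⊕b15⊕b17⊕b19⊕b21⊕b23⊕b25⊕b27⊕b29⊕b31 = 0⊕0⊕1⊕0⊕0⊕1⊕0⊕0⊕1⊕0⊕1⊕0⊕1⊕0⊕0⊕0 = 1
s2: b2⊕b3⊕b6⊕b7⊕b10⊕b11⊕b14⊕b15⊕b18⊕b19⊕b22⊕b23⊕b26⊕b27⊕b30⊕b31 = 0⊕0⊕0⊕0⊕1⊕1⊕1⊕0⊕0⊕0⊕1⊕0⊕1⊕0⊕1⊕0 = 0
s4: b4⊕b5⊕b6⊕b7⊕b12⊕b13⊕b14⊕b15⊕b20⊕b21⊕b22⊕b23⊕b28⊕b29⊕b30⊕b31 = 1⊕1⊕0⊕0⊕1⊕0⊕1⊕0⊕0⊕1⊕1⊕0⊕1⊕0⊕1⊕0 = 0
s8: b8⊕b9⊕b10⊕b11⊕b12⊕b13⊕b14⊕b15⊕b24⊕b25⊕b26⊕b27⊕b28⊕b29⊕b30⊕b31 = 0⊕0⊕1⊕1⊕1⊕0⊕1⊕0⊕1⊕1⊕1⊕0⊕1⊕0⊕1⊕0 = 1
s16: b16⊕b17⊕b18⊕b19⊕b20⊕b21⊕b22⊕b23⊕b24⊕b25⊕b26⊕b27⊕b28⊕b29⊕b30⊕b31 = 0⊕1⊕0⊕0⊕0⊕1⊕1⊕0⊕1⊕1⊕1⊕0⊕1⊕0⊕1⊕0 = 0
Syndrome (s16...s1) = 01001 → position 9.
Overall parity (XOR of all 32 bits, including p0): 0⊕0⊕0⊕0⊕1⊕1⊕0⊕0⊕0⊕0⊕1⊕1⊕1⊕0⊕1⊕0⊕0⊕1⊕0⊕0⊕0⊕1⊕1⊕0⊕1⊕1⊕1⊕0⊕1⊕0⊕1⊕0 = 0
Overall=0, syndrome position=9 → double-bit error detected (uncorrectable).

double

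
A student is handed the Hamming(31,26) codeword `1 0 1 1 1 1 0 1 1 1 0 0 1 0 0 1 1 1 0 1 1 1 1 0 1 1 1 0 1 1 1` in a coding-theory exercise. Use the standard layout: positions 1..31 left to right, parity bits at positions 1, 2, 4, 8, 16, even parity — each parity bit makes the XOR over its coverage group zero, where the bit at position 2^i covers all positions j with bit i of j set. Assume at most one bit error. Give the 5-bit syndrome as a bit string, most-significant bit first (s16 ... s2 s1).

10100

s1: b1⊕b3⊕b5⊕b7⊕b9⊕b11⊕b13⊕b15⊕b17⊕b19⊕b21⊕b23⊕b25⊕b27⊕b29⊕b31 = 1⊕1⊕1⊕0⊕1⊕0⊕1⊕0⊕1⊕0⊕1⊕1⊕1⊕1⊕1⊕1 = 0
s2: b2⊕b3⊕b6⊕b7⊕b10⊕b11⊕b14⊕b15⊕b18⊕b19⊕b22⊕b23⊕b26⊕b27⊕b30⊕b31 = 0⊕1⊕1⊕0⊕1⊕0⊕0⊕0⊕1⊕0⊕1⊕1⊕1⊕1⊕1⊕1 = 0
s4: b4⊕b5⊕b6⊕b7⊕b12⊕b13⊕b14⊕b15⊕b20⊕b21⊕b22⊕b23⊕b28⊕b29⊕b30⊕b31 = 1⊕1⊕1⊕0⊕0⊕1⊕0⊕0⊕1⊕1⊕1⊕1⊕0⊕1⊕1⊕1 = 1
s8: b8⊕b9⊕b10⊕b11⊕b12⊕b13⊕b14⊕b15⊕b24⊕b25⊕b26⊕b27⊕b28⊕b29⊕b30⊕b31 = 1⊕1⊕1⊕0⊕0⊕1⊕0⊕0⊕0⊕1⊕1⊕1⊕0⊕1⊕1⊕1 = 0
s16: b16⊕b17⊕b18⊕b19⊕b20⊕b21⊕b22⊕b23⊕b24⊕b25⊕b26⊕b27⊕b28⊕b29⊕b30⊕b31 = 1⊕1⊕1⊕0⊕1⊕1⊕1⊕1⊕0⊕1⊕1⊕1⊕0⊕1⊕1⊕1 = 1
Syndrome (s16...s1) = 10100 → position 20.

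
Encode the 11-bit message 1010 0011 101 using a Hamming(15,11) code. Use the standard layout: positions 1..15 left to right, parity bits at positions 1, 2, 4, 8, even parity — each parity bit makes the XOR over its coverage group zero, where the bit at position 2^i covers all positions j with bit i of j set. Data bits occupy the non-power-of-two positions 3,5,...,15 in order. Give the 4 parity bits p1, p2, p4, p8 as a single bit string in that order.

Place data bits at non-power-of-two positions: b3=1, b5=0, b6=1, b7=0, b9=0, b10=0, b11=1, b12=1, b13=1, b14=0, b15=1.
p1 = XOR of data positions {3,5,7,9,11,13,15} = 1⊕0⊕0⊕0⊕1⊕1⊕1 = 0
p2 = XOR of data positions {3,6,7,10,11,14,15} = 1⊕1⊕0⊕0⊕1⊕0⊕1 = 0
p4 = XOR of data positions {5,6,7,12,13,14,15} = 0⊕1⊕0⊕1⊕1⊕0⊕1 = 0
p8 = XOR of data positions {9,10,11,12,13,14,15} = 0⊕0⊕1⊕1⊕1⊕0⊕1 = 0
Parity bits p1,p2,p4,p8 = 0000

0000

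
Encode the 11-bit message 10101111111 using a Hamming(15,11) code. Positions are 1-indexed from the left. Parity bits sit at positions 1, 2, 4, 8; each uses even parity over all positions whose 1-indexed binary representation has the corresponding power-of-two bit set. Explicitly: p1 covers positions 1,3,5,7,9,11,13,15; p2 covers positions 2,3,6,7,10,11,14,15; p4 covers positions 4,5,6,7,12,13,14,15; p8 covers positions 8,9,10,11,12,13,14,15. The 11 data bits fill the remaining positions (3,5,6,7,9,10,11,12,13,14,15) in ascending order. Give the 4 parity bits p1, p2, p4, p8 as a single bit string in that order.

1011

Place data bits at non-power-of-two positions: b3=1, b5=0, b6=1, b7=0, b9=1, b10=1, b11=1, b12=1, b13=1, b14=1, b15=1.
p1 = XOR of data positions {3,5,7,9,11,13,15} = 1⊕0⊕0⊕1⊕1⊕1⊕1 = 1
p2 = XOR of data positions {3,6,7,10,11,14,15} = 1⊕1⊕0⊕1⊕1⊕1⊕1 = 0
p4 = XOR of data positions {5,6,7,12,13,14,15} = 0⊕1⊕0⊕1⊕1⊕1⊕1 = 1
p8 = XOR of data positions {9,10,11,12,13,14,15} = 1⊕1⊕1⊕1⊕1⊕1⊕1 = 1
Parity bits p1,p2,p4,p8 = 1011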